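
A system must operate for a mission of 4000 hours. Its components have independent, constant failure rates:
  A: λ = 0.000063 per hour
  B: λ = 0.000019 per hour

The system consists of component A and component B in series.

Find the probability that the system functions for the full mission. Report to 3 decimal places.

R(A) = exp(−0.000063 × 4000) = 0.77724
R(B) = exp(−0.000019 × 4000) = 0.92682
Series (A and B): 0.77724 × 0.92682 = 0.720

0.720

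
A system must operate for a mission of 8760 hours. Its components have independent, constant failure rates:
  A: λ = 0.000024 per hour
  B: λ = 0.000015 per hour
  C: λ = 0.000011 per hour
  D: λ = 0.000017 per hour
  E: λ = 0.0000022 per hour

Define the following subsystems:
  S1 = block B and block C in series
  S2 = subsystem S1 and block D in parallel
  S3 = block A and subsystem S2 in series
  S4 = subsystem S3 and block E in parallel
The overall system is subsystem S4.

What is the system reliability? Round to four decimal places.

R(A) = exp(−0.000024 × 8760) = 0.810390
R(B) = exp(−0.000015 × 8760) = 0.876867
R(C) = exp(−0.000011 × 8760) = 0.908137
R(D) = exp(−0.000017 × 8760) = 0.861638
R(E) = exp(−0.0000022 × 8760) = 0.980913
Series (B and C): 0.876867 × 0.908137 = 0.796315
Parallel ([0.796315] and D): 1 − (1 − 0.796315)(1 − 0.861638) = 0.971818
Series (A and [0.971818]): 0.810390 × 0.971818 = 0.787552
Parallel ([0.787552] and E): 1 − (1 − 0.787552)(1 − 0.980913) = 0.9959

0.9959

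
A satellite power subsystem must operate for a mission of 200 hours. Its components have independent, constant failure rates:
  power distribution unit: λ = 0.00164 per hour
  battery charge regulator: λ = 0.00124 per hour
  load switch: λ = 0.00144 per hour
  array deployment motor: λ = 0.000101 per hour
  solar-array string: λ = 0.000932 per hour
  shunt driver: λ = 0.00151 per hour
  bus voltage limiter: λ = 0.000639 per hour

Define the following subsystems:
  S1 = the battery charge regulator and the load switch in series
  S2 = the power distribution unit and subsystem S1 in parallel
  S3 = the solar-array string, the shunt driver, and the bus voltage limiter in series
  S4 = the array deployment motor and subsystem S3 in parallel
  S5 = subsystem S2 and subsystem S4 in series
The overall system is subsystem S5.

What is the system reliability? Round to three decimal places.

0.876

R(power distribution unit) = exp(−0.00164 × 200) = 0.72036
R(battery charge regulator) = exp(−0.00124 × 200) = 0.78036
R(load switch) = exp(−0.00144 × 200) = 0.74976
R(array deployment motor) = exp(−0.000101 × 200) = 0.98000
R(solar-array string) = exp(−0.000932 × 200) = 0.82994
R(shunt driver) = exp(−0.00151 × 200) = 0.73934
R(bus voltage limiter) = exp(−0.000639 × 200) = 0.88003
Series (battery charge regulator and load switch): 0.78036 × 0.74976 = 0.58508
Parallel (power distribution unit and [0.58508]): 1 − (1 − 0.72036)(1 − 0.58508) = 0.88397
Series (solar-array string, shunt driver, and bus voltage limiter): 0.82994 × 0.73934 × 0.88003 = 0.53999
Parallel (array deployment motor and [0.53999]): 1 − (1 − 0.98000)(1 − 0.53999) = 0.99080
Series ([0.88397] and [0.99080]): 0.88397 × 0.99080 = 0.876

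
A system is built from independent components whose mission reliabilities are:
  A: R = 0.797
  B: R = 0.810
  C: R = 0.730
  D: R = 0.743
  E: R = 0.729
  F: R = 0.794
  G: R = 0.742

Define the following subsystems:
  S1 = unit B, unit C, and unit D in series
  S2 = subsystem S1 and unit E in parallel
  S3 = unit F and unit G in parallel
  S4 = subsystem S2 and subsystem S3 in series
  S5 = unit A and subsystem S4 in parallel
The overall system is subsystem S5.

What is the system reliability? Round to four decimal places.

0.9600

Series (B, C, and D): 0.810000 × 0.730000 × 0.743000 = 0.439336
Parallel ([0.439336] and E): 1 − (1 − 0.439336)(1 − 0.729000) = 0.848060
Parallel (F and G): 1 − (1 − 0.794000)(1 − 0.742000) = 0.946852
Series ([0.848060] and [0.946852]): 0.848060 × 0.946852 = 0.802987
Parallel (A and [0.802987]): 1 − (1 − 0.797000)(1 − 0.802987) = 0.9600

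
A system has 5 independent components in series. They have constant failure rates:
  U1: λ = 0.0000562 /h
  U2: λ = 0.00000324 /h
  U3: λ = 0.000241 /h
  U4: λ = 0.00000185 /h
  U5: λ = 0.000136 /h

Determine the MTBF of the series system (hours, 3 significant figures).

Series of exponential components: λ_sys = Σ λ_i
λ_sys = 0.0000562 + 0.00000324 + 0.000241 + 0.00000185 + 0.000136 = 4.3829e-04 /h
MTBF = 1 / λ_sys = 2280 h

2280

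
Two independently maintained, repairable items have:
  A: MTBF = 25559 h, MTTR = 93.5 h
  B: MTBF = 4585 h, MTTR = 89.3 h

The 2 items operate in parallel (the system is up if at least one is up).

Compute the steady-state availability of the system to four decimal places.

A(A) = MTBF/(MTBF+MTTR) = 25559/(25559+93.5) = 0.996355
A(B) = MTBF/(MTBF+MTTR) = 4585/(4585+89.3) = 0.980896
Parallel availability: 1 − (1 − 0.996355)(1 − 0.980896) = 0.9999

0.9999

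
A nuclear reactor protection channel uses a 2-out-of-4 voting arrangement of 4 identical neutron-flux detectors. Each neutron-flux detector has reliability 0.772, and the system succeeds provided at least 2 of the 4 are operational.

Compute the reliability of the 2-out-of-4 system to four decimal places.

0.9607

R = Σ_{i=2}^{4} C(4,i) p^i (1−p)^{4−i} with p = 0.772
C(4,2)·0.772^2·0.228^2 = 0.185890
C(4,3)·0.772^3·0.228^1 = 0.419611
C(4,4)·0.772^4·0.228^0 = 0.355197
Sum = 0.9607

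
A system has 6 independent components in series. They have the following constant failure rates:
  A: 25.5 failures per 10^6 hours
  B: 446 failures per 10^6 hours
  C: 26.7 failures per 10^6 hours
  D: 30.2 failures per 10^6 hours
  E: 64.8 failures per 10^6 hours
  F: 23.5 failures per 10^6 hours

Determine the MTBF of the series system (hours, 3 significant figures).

1620

Series of exponential components: λ_sys = Σ λ_i
λ_sys = 0.0000255 + 0.000446 + 0.0000267 + 0.0000302 + 0.0000648 + 0.0000235 = 6.1670e-04 /h
MTBF = 1 / λ_sys = 1620 h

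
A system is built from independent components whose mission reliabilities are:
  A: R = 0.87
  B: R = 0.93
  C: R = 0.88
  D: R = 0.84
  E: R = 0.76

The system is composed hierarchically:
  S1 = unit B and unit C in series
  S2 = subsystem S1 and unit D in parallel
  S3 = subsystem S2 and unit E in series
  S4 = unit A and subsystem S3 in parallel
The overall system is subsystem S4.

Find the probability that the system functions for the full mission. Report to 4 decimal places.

Series (B and C): 0.930000 × 0.880000 = 0.818400
Parallel ([0.818400] and D): 1 − (1 − 0.818400)(1 − 0.840000) = 0.970944
Series ([0.970944] and E): 0.970944 × 0.760000 = 0.737917
Parallel (A and [0.737917]): 1 − (1 − 0.870000)(1 − 0.737917) = 0.9659

0.9659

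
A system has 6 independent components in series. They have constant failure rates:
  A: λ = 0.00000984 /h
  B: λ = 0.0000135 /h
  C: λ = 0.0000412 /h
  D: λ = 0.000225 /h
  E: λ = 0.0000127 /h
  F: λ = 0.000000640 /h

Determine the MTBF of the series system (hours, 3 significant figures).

3300

Series of exponential components: λ_sys = Σ λ_i
λ_sys = 0.00000984 + 0.0000135 + 0.0000412 + 0.000225 + 0.0000127 + 0.000000640 = 3.0288e-04 /h
MTBF = 1 / λ_sys = 3300 h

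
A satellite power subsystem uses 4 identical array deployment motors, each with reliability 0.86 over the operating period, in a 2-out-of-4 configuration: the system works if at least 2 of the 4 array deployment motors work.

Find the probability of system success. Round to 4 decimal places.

R = Σ_{i=2}^{4} C(4,i) p^i (1−p)^{4−i} with p = 0.86
C(4,2)·0.86^2·0.14^2 = 0.086977
C(4,3)·0.86^3·0.14^1 = 0.356191
C(4,4)·0.86^4·0.14^0 = 0.547008
Sum = 0.9902

0.9902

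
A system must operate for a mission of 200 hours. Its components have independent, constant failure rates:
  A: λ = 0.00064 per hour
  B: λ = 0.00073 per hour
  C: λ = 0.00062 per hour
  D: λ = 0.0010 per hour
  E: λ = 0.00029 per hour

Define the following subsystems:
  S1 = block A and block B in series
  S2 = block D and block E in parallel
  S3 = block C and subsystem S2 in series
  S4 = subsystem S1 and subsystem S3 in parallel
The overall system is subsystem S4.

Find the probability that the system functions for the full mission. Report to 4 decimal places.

0.9699

R(A) = exp(−0.00064 × 200) = 0.879853
R(B) = exp(−0.00073 × 200) = 0.864158
R(C) = exp(−0.00062 × 200) = 0.883380
R(D) = exp(−0.0010 × 200) = 0.818731
R(E) = exp(−0.00029 × 200) = 0.943650
Series (A and B): 0.879853 × 0.864158 = 0.760332
Parallel (D and E): 1 − (1 − 0.818731)(1 − 0.943650) = 0.989785
Series (C and [0.989785]): 0.883380 × 0.989785 = 0.874356
Parallel ([0.760332] and [0.874356]): 1 − (1 − 0.760332)(1 − 0.874356) = 0.9699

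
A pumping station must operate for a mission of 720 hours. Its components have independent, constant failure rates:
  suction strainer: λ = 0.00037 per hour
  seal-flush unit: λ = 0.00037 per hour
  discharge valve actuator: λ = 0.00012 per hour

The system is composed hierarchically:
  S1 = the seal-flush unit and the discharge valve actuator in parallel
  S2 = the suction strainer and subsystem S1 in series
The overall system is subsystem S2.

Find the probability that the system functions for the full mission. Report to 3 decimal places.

0.751

R(suction strainer) = exp(−0.00037 × 720) = 0.76613
R(seal-flush unit) = exp(−0.00037 × 720) = 0.76613
R(discharge valve actuator) = exp(−0.00012 × 720) = 0.91723
Parallel (seal-flush unit and discharge valve actuator): 1 − (1 − 0.76613)(1 − 0.91723) = 0.98064
Series (suction strainer and [0.98064]): 0.76613 × 0.98064 = 0.751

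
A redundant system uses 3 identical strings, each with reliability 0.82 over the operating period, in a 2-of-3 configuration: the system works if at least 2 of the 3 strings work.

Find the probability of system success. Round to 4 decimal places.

R = Σ_{i=2}^{3} C(3,i) p^i (1−p)^{3−i} with p = 0.82
C(3,2)·0.82^2·0.18^1 = 0.363096
C(3,3)·0.82^3·0.18^0 = 0.551368
Sum = 0.9145

0.9145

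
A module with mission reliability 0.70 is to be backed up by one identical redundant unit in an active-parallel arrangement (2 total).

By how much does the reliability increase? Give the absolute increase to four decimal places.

R_before = 0.70
R_after = 1 − (1 − 0.70)^2 = 0.9100
ΔR = 0.9100 − 0.70 = 0.2100

0.2100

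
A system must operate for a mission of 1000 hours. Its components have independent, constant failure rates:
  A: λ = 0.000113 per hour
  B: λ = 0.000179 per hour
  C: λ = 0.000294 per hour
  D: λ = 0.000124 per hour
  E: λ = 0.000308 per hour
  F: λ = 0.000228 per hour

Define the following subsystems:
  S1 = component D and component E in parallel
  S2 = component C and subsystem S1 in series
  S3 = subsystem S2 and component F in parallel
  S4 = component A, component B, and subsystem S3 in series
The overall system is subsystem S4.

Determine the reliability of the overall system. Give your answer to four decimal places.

R(A) = exp(−0.000113 × 1000) = 0.893151
R(B) = exp(−0.000179 × 1000) = 0.836106
R(C) = exp(−0.000294 × 1000) = 0.745276
R(D) = exp(−0.000124 × 1000) = 0.883380
R(E) = exp(−0.000308 × 1000) = 0.734915
R(F) = exp(−0.000228 × 1000) = 0.796124
Parallel (D and E): 1 − (1 − 0.883380)(1 − 0.734915) = 0.969086
Series (C and [0.969086]): 0.745276 × 0.969086 = 0.722237
Parallel ([0.722237] and F): 1 − (1 − 0.722237)(1 − 0.796124) = 0.943371
Series (A, B, and [0.943371]): 0.893151 × 0.836106 × 0.943371 = 0.7045

0.7045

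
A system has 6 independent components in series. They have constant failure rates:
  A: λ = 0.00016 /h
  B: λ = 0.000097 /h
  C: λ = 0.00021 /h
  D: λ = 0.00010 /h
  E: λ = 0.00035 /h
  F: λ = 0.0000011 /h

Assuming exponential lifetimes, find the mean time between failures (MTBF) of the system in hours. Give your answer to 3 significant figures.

Series of exponential components: λ_sys = Σ λ_i
λ_sys = 0.00016 + 0.000097 + 0.00021 + 0.00010 + 0.00035 + 0.0000011 = 9.1810e-04 /h
MTBF = 1 / λ_sys = 1090 h

1090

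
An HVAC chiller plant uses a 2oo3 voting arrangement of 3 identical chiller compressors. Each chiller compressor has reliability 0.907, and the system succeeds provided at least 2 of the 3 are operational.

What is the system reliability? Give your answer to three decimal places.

0.976

R = Σ_{i=2}^{3} C(3,i) p^i (1−p)^{3−i} with p = 0.907
C(3,2)·0.907^2·0.093^1 = 0.22952
C(3,3)·0.907^3·0.093^0 = 0.74614
Sum = 0.976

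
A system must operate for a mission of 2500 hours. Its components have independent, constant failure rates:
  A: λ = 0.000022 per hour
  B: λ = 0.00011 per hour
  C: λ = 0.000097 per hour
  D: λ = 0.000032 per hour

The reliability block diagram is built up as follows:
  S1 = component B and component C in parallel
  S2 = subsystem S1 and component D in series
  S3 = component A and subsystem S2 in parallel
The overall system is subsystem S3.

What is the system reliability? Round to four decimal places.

R(A) = exp(−0.000022 × 2500) = 0.946485
R(B) = exp(−0.00011 × 2500) = 0.759572
R(C) = exp(−0.000097 × 2500) = 0.784664
R(D) = exp(−0.000032 × 2500) = 0.923116
Parallel (B and C): 1 − (1 − 0.759572)(1 − 0.784664) = 0.948227
Series ([0.948227] and D): 0.948227 × 0.923116 = 0.875324
Parallel (A and [0.875324]): 1 − (1 − 0.946485)(1 − 0.875324) = 0.9933

0.9933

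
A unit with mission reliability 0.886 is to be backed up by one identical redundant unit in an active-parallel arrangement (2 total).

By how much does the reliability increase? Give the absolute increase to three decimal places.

0.101

R_before = 0.886
R_after = 1 − (1 − 0.886)^2 = 0.987
ΔR = 0.987 − 0.886 = 0.101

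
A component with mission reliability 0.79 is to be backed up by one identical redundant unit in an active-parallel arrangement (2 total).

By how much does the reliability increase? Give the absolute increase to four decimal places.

0.1659

R_before = 0.79
R_after = 1 − (1 − 0.79)^2 = 0.9559
ΔR = 0.9559 − 0.79 = 0.1659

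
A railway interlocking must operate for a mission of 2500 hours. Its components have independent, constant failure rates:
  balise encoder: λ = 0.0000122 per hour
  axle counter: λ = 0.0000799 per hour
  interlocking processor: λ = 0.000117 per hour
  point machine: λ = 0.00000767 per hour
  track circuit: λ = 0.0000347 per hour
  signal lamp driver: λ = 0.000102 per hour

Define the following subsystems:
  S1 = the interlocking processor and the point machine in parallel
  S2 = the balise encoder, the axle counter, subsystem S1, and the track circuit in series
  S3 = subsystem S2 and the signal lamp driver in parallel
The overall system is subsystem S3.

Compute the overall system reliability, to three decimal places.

0.938

R(balise encoder) = exp(−0.0000122 × 2500) = 0.96996
R(axle counter) = exp(−0.0000799 × 2500) = 0.81894
R(interlocking processor) = exp(−0.000117 × 2500) = 0.74640
R(point machine) = exp(−0.00000767 × 2500) = 0.98101
R(track circuit) = exp(−0.0000347 × 2500) = 0.91691
R(signal lamp driver) = exp(−0.000102 × 2500) = 0.77492
Parallel (interlocking processor and point machine): 1 − (1 − 0.74640)(1 − 0.98101) = 0.99518
Series (balise encoder, axle counter, [0.99518], and track circuit): 0.96996 × 0.81894 × 0.99518 × 0.91691 = 0.72483
Parallel ([0.72483] and signal lamp driver): 1 − (1 − 0.72483)(1 − 0.77492) = 0.938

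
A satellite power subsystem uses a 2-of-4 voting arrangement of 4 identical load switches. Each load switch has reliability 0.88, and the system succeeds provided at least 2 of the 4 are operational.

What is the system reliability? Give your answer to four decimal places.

0.9937

R = Σ_{i=2}^{4} C(4,i) p^i (1−p)^{4−i} with p = 0.88
C(4,2)·0.88^2·0.12^2 = 0.066908
C(4,3)·0.88^3·0.12^1 = 0.327107
C(4,4)·0.88^4·0.12^0 = 0.599695
Sum = 0.9937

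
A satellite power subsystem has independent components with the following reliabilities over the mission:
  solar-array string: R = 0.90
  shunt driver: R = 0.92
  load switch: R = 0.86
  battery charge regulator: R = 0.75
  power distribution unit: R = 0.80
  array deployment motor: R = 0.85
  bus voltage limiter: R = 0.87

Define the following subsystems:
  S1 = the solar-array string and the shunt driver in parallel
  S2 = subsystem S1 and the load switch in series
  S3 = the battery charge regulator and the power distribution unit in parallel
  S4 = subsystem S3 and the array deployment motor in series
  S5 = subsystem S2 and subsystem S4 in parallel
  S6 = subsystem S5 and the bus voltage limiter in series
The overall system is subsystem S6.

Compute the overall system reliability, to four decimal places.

0.8454

Parallel (solar-array string and shunt driver): 1 − (1 − 0.900000)(1 − 0.920000) = 0.992000
Series ([0.992000] and load switch): 0.992000 × 0.860000 = 0.853120
Parallel (battery charge regulator and power distribution unit): 1 − (1 − 0.750000)(1 − 0.800000) = 0.950000
Series ([0.950000] and array deployment motor): 0.950000 × 0.850000 = 0.807500
Parallel ([0.853120] and [0.807500]): 1 − (1 − 0.853120)(1 − 0.807500) = 0.971726
Series ([0.971726] and bus voltage limiter): 0.971726 × 0.870000 = 0.8454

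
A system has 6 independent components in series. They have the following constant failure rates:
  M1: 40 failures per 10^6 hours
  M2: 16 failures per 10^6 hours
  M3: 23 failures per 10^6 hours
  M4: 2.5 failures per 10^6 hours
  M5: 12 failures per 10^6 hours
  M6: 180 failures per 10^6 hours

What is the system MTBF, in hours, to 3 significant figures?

3660

Series of exponential components: λ_sys = Σ λ_i
λ_sys = 0.000040 + 0.000016 + 0.000023 + 0.0000025 + 0.000012 + 0.00018 = 2.7350e-04 /h
MTBF = 1 / λ_sys = 3660 h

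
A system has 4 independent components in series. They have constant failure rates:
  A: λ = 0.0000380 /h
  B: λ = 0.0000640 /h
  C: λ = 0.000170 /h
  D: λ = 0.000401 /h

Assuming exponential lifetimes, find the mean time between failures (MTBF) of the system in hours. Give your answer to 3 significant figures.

1490

Series of exponential components: λ_sys = Σ λ_i
λ_sys = 0.0000380 + 0.0000640 + 0.000170 + 0.000401 = 6.7300e-04 /h
MTBF = 1 / λ_sys = 1490 h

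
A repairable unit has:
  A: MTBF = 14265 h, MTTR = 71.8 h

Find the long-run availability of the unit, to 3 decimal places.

A(A) = MTBF/(MTBF+MTTR) = 14265/(14265+71.8) = 0.995

0.995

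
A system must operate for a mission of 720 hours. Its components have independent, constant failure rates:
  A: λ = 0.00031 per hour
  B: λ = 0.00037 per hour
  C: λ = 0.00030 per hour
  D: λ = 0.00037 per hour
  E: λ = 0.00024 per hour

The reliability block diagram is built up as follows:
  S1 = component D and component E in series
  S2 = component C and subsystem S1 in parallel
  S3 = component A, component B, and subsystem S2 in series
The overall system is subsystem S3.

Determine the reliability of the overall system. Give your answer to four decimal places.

R(A) = exp(−0.00031 × 720) = 0.799955
R(B) = exp(−0.00037 × 720) = 0.766133
R(C) = exp(−0.00030 × 720) = 0.805735
R(D) = exp(−0.00037 × 720) = 0.766133
R(E) = exp(−0.00024 × 720) = 0.841306
Series (D and E): 0.766133 × 0.841306 = 0.644552
Parallel (C and [0.644552]): 1 − (1 − 0.805735)(1 − 0.644552) = 0.930949
Series (A, B, and [0.930949]): 0.799955 × 0.766133 × 0.930949 = 0.5706

0.5706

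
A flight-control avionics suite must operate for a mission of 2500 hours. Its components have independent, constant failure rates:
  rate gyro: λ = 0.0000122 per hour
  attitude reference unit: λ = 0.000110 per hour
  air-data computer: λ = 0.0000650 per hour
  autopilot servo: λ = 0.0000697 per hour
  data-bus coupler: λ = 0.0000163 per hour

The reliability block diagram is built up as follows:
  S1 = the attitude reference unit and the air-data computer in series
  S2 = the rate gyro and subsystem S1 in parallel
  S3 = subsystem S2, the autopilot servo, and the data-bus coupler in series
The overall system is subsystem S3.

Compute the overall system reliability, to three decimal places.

0.798

R(rate gyro) = exp(−0.0000122 × 2500) = 0.96996
R(attitude reference unit) = exp(−0.000110 × 2500) = 0.75957
R(air-data computer) = exp(−0.0000650 × 2500) = 0.85002
R(autopilot servo) = exp(−0.0000697 × 2500) = 0.84009
R(data-bus coupler) = exp(−0.0000163 × 2500) = 0.96007
Series (attitude reference unit and air-data computer): 0.75957 × 0.85002 = 0.64565
Parallel (rate gyro and [0.64565]): 1 − (1 − 0.96996)(1 − 0.64565) = 0.98936
Series ([0.98936], autopilot servo, and data-bus coupler): 0.98936 × 0.84009 × 0.96007 = 0.798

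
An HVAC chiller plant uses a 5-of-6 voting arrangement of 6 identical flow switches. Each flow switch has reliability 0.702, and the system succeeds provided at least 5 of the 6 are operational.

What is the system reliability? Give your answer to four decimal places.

0.4245

R = Σ_{i=5}^{6} C(6,i) p^i (1−p)^{6−i} with p = 0.702
C(6,5)·0.702^5·0.298^1 = 0.304827
C(6,6)·0.702^6·0.298^0 = 0.119680
Sum = 0.4245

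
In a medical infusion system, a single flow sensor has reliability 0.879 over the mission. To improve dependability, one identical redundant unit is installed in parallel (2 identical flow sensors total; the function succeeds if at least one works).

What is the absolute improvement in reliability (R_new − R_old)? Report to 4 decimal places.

R_before = 0.879
R_after = 1 − (1 − 0.879)^2 = 0.9854
ΔR = 0.9854 − 0.879 = 0.1064

0.1064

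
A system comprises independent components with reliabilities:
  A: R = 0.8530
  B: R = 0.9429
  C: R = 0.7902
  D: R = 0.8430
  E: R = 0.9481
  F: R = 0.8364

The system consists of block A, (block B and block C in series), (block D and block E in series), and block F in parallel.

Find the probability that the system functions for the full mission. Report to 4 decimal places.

Series (B and C): 0.942900 × 0.790200 = 0.745080
Series (D and E): 0.843000 × 0.948100 = 0.799248
Parallel (A, [0.745080], [0.799248], and F): 1 − (1 − 0.853000)(1 − 0.745080)(1 − 0.799248)(1 − 0.836400) = 0.9988

0.9988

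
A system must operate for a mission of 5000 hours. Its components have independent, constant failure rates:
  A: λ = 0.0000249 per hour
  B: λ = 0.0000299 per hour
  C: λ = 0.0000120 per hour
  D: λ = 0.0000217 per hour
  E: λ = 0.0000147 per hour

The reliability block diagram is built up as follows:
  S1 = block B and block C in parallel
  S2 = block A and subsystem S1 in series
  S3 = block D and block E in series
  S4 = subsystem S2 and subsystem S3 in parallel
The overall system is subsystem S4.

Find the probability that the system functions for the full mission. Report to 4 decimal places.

0.9793

R(A) = exp(−0.0000249 × 5000) = 0.882938
R(B) = exp(−0.0000299 × 5000) = 0.861138
R(C) = exp(−0.0000120 × 5000) = 0.941765
R(D) = exp(−0.0000217 × 5000) = 0.897179
R(E) = exp(−0.0000147 × 5000) = 0.929136
Parallel (B and C): 1 − (1 − 0.861138)(1 − 0.941765) = 0.991913
Series (A and [0.991913]): 0.882938 × 0.991913 = 0.875798
Series (D and E): 0.897179 × 0.929136 = 0.833601
Parallel ([0.875798] and [0.833601]): 1 − (1 − 0.875798)(1 − 0.833601) = 0.9793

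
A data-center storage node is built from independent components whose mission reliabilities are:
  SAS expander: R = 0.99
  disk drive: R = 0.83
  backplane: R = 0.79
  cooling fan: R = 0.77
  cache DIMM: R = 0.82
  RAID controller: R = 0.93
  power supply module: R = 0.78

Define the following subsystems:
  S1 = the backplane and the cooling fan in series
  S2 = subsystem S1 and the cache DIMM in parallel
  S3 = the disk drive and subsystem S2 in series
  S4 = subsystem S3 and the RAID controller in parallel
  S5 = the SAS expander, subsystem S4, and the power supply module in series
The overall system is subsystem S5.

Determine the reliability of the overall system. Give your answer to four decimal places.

Series (backplane and cooling fan): 0.790000 × 0.770000 = 0.608300
Parallel ([0.608300] and cache DIMM): 1 − (1 − 0.608300)(1 − 0.820000) = 0.929494
Series (disk drive and [0.929494]): 0.830000 × 0.929494 = 0.771480
Parallel ([0.771480] and RAID controller): 1 − (1 − 0.771480)(1 − 0.930000) = 0.984004
Series (SAS expander, [0.984004], and power supply module): 0.990000 × 0.984004 × 0.780000 = 0.7598

0.7598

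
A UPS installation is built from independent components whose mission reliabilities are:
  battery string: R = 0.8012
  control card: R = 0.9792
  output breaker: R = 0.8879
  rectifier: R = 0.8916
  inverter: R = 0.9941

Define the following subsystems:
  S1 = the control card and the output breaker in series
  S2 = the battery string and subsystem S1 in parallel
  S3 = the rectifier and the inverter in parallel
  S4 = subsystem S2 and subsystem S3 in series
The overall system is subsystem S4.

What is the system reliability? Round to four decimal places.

Series (control card and output breaker): 0.979200 × 0.887900 = 0.869432
Parallel (battery string and [0.869432]): 1 − (1 − 0.801200)(1 − 0.869432) = 0.974043
Parallel (rectifier and inverter): 1 − (1 − 0.891600)(1 − 0.994100) = 0.999360
Series ([0.974043] and [0.999360]): 0.974043 × 0.999360 = 0.9734

0.9734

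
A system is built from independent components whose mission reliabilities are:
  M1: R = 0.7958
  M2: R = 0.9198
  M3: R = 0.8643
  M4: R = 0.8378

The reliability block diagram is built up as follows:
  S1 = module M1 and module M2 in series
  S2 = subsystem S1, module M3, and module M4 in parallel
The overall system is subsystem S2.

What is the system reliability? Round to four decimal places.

0.9941

Series (M1 and M2): 0.795800 × 0.919800 = 0.731977
Parallel ([0.731977], M3, and M4): 1 − (1 − 0.731977)(1 − 0.864300)(1 − 0.837800) = 0.9941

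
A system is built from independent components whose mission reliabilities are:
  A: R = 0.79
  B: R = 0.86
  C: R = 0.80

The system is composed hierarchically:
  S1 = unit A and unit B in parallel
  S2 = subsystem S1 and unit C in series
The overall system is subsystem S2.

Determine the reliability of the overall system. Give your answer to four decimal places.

0.7765

Parallel (A and B): 1 − (1 − 0.790000)(1 − 0.860000) = 0.970600
Series ([0.970600] and C): 0.970600 × 0.800000 = 0.7765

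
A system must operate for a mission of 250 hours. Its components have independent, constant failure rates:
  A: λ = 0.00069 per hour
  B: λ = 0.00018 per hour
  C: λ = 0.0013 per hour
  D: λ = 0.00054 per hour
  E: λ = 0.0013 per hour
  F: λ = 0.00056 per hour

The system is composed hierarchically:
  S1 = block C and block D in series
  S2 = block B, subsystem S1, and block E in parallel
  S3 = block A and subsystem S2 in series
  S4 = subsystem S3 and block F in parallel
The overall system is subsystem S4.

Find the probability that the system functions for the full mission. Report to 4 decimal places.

0.9788

R(A) = exp(−0.00069 × 250) = 0.841558
R(B) = exp(−0.00018 × 250) = 0.955997
R(C) = exp(−0.0013 × 250) = 0.722527
R(D) = exp(−0.00054 × 250) = 0.873716
R(E) = exp(−0.0013 × 250) = 0.722527
R(F) = exp(−0.00056 × 250) = 0.869358
Series (C and D): 0.722527 × 0.873716 = 0.631283
Parallel (B, [0.631283], and E): 1 − (1 − 0.955997)(1 − 0.631283)(1 − 0.722527) = 0.995498
Series (A and [0.995498]): 0.841558 × 0.995498 = 0.837769
Parallel ([0.837769] and F): 1 − (1 − 0.837769)(1 − 0.869358) = 0.9788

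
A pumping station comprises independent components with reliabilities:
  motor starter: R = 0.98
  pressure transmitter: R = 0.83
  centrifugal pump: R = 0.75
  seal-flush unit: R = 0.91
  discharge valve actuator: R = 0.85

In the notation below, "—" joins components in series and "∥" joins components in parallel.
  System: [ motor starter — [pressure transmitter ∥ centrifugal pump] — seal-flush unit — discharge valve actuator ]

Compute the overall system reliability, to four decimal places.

0.7258

Parallel (pressure transmitter and centrifugal pump): 1 − (1 − 0.830000)(1 − 0.750000) = 0.957500
Series (motor starter, [0.957500], seal-flush unit, and discharge valve actuator): 0.980000 × 0.957500 × 0.910000 × 0.850000 = 0.7258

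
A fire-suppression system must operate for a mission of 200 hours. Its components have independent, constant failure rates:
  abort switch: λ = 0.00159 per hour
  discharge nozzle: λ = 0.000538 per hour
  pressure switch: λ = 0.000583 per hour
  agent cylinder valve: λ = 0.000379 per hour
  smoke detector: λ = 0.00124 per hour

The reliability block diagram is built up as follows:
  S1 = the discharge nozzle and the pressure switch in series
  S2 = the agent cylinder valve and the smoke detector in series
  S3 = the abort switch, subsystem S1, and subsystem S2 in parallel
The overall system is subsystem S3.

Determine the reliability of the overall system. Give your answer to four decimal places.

0.9849

R(abort switch) = exp(−0.00159 × 200) = 0.727603
R(discharge nozzle) = exp(−0.000538 × 200) = 0.897987
R(pressure switch) = exp(−0.000583 × 200) = 0.889941
R(agent cylinder valve) = exp(−0.000379 × 200) = 0.927002
R(smoke detector) = exp(−0.00124 × 200) = 0.780360
Series (discharge nozzle and pressure switch): 0.897987 × 0.889941 = 0.799155
Series (agent cylinder valve and smoke detector): 0.927002 × 0.780360 = 0.723395
Parallel (abort switch, [0.799155], and [0.723395]): 1 − (1 − 0.727603)(1 − 0.799155)(1 − 0.723395) = 0.9849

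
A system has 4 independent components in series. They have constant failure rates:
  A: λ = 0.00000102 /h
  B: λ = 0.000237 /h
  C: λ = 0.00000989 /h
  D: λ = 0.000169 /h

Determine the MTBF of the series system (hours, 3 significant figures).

2400

Series of exponential components: λ_sys = Σ λ_i
λ_sys = 0.00000102 + 0.000237 + 0.00000989 + 0.000169 = 4.1691e-04 /h
MTBF = 1 / λ_sys = 2400 h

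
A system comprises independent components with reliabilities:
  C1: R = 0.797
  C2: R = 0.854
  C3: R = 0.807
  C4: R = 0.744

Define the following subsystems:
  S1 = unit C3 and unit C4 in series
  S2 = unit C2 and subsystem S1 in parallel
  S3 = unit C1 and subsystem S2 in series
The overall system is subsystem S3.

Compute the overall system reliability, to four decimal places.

0.7505

Series (C3 and C4): 0.807000 × 0.744000 = 0.600408
Parallel (C2 and [0.600408]): 1 − (1 − 0.854000)(1 − 0.600408) = 0.941660
Series (C1 and [0.941660]): 0.797000 × 0.941660 = 0.7505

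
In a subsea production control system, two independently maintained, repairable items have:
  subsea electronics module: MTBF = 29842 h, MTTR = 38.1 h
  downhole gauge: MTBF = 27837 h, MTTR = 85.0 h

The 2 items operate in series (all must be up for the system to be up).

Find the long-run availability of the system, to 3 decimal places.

A(subsea electronics module) = MTBF/(MTBF+MTTR) = 29842/(29842+38.1) = 0.998725
A(downhole gauge) = MTBF/(MTBF+MTTR) = 27837/(27837+85.0) = 0.996956
Series availability: 0.998725 × 0.996956 = 0.996

0.996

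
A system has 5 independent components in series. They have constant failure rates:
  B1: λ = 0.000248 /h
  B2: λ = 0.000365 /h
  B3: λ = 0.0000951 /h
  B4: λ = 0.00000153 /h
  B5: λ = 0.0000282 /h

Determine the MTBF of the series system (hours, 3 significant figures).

1360

Series of exponential components: λ_sys = Σ λ_i
λ_sys = 0.000248 + 0.000365 + 0.0000951 + 0.00000153 + 0.0000282 = 7.3783e-04 /h
MTBF = 1 / λ_sys = 1360 h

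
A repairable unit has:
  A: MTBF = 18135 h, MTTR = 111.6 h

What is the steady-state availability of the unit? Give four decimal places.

0.9939

A(A) = MTBF/(MTBF+MTTR) = 18135/(18135+111.6) = 0.9939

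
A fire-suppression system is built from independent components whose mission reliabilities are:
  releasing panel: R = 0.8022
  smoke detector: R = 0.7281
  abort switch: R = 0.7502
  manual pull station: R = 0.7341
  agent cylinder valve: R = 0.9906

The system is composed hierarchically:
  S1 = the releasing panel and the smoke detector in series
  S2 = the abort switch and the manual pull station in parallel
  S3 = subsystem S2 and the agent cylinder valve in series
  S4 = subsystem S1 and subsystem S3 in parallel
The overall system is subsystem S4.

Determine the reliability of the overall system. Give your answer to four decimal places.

0.9687

Series (releasing panel and smoke detector): 0.802200 × 0.728100 = 0.584082
Parallel (abort switch and manual pull station): 1 − (1 − 0.750200)(1 − 0.734100) = 0.933578
Series ([0.933578] and agent cylinder valve): 0.933578 × 0.990600 = 0.924802
Parallel ([0.584082] and [0.924802]): 1 − (1 − 0.584082)(1 − 0.924802) = 0.9687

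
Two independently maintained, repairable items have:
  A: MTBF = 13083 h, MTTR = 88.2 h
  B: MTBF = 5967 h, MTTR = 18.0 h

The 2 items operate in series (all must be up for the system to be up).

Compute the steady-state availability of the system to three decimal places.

0.990

A(A) = MTBF/(MTBF+MTTR) = 13083/(13083+88.2) = 0.993304
A(B) = MTBF/(MTBF+MTTR) = 5967/(5967+18.0) = 0.996992
Series availability: 0.993304 × 0.996992 = 0.990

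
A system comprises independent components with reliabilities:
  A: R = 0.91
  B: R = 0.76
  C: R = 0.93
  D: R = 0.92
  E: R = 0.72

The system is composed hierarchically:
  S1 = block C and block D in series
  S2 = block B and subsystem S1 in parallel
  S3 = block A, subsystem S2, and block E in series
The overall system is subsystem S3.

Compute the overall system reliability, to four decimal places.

0.6325

Series (C and D): 0.930000 × 0.920000 = 0.855600
Parallel (B and [0.855600]): 1 − (1 − 0.760000)(1 − 0.855600) = 0.965344
Series (A, [0.965344], and E): 0.910000 × 0.965344 × 0.720000 = 0.6325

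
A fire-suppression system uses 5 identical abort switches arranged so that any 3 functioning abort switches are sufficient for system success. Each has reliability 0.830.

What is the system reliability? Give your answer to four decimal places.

0.9625

R = Σ_{i=3}^{5} C(5,i) p^i (1−p)^{5−i} with p = 0.830
C(5,3)·0.830^3·0.170^2 = 0.165246
C(5,4)·0.830^4·0.170^1 = 0.403396
C(5,5)·0.830^5·0.170^0 = 0.393904
Sum = 0.9625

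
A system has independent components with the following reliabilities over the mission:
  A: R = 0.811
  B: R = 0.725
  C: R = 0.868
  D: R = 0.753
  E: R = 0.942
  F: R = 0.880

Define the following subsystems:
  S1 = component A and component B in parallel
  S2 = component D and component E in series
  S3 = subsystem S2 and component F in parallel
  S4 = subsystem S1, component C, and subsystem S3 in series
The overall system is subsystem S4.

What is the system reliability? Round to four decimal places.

0.7942

Parallel (A and B): 1 − (1 − 0.811000)(1 − 0.725000) = 0.948025
Series (D and E): 0.753000 × 0.942000 = 0.709326
Parallel ([0.709326] and F): 1 − (1 − 0.709326)(1 − 0.880000) = 0.965119
Series ([0.948025], C, and [0.965119]): 0.948025 × 0.868000 × 0.965119 = 0.7942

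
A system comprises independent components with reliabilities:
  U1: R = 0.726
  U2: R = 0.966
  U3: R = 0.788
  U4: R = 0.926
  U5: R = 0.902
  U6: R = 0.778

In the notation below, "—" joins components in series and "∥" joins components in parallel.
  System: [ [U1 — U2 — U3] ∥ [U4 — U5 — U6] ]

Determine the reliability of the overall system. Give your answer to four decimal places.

Series (U1, U2, and U3): 0.726000 × 0.966000 × 0.788000 = 0.552637
Series (U4, U5, and U6): 0.926000 × 0.902000 × 0.778000 = 0.649826
Parallel ([0.552637] and [0.649826]): 1 − (1 − 0.552637)(1 − 0.649826) = 0.8433

0.8433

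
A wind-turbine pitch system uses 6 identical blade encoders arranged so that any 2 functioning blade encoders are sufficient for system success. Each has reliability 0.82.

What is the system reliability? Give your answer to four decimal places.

0.9990

R = Σ_{i=2}^{6} C(6,i) p^i (1−p)^{6−i} with p = 0.82
C(6,2)·0.82^2·0.18^4 = 0.010588
C(6,3)·0.82^3·0.18^3 = 0.064312
C(6,4)·0.82^4·0.18^2 = 0.219731
C(6,5)·0.82^5·0.18^1 = 0.400399
C(6,6)·0.82^6·0.18^0 = 0.304007
Sum = 0.9990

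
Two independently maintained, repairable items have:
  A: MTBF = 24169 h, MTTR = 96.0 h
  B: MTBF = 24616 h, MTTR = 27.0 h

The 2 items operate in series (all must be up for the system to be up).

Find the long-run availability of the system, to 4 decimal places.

0.9950

A(A) = MTBF/(MTBF+MTTR) = 24169/(24169+96.0) = 0.996044
A(B) = MTBF/(MTBF+MTTR) = 24616/(24616+27.0) = 0.998904
Series availability: 0.996044 × 0.998904 = 0.9950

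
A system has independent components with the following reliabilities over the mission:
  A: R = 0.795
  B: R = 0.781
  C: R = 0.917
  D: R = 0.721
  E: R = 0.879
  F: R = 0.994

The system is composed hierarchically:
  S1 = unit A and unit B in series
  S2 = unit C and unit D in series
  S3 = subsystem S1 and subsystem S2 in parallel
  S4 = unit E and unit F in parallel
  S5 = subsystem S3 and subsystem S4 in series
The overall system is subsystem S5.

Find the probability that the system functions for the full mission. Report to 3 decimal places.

0.871

Series (A and B): 0.79500 × 0.78100 = 0.62090
Series (C and D): 0.91700 × 0.72100 = 0.66116
Parallel ([0.62090] and [0.66116]): 1 − (1 − 0.62090)(1 − 0.66116) = 0.87155
Parallel (E and F): 1 − (1 − 0.87900)(1 − 0.99400) = 0.99927
Series ([0.87155] and [0.99927]): 0.87155 × 0.99927 = 0.871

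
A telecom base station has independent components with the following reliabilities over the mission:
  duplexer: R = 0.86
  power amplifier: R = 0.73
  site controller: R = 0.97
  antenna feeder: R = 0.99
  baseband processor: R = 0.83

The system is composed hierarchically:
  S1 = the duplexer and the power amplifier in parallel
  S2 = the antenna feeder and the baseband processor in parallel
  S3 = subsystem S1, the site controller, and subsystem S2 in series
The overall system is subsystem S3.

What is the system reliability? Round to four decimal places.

Parallel (duplexer and power amplifier): 1 − (1 − 0.860000)(1 − 0.730000) = 0.962200
Parallel (antenna feeder and baseband processor): 1 − (1 − 0.990000)(1 − 0.830000) = 0.998300
Series ([0.962200], site controller, and [0.998300]): 0.962200 × 0.970000 × 0.998300 = 0.9317

0.9317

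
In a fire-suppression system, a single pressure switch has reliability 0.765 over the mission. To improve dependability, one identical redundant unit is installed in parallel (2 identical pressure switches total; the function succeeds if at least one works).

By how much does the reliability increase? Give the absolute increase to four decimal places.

0.1798

R_before = 0.765
R_after = 1 − (1 − 0.765)^2 = 0.9448
ΔR = 0.9448 − 0.765 = 0.1798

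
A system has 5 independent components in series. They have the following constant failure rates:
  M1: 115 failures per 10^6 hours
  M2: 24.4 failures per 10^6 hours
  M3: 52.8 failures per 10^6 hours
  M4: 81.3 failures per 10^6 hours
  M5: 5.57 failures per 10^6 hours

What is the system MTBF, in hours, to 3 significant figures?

3580

Series of exponential components: λ_sys = Σ λ_i
λ_sys = 0.000115 + 0.0000244 + 0.0000528 + 0.0000813 + 0.00000557 = 2.7907e-04 /h
MTBF = 1 / λ_sys = 3580 h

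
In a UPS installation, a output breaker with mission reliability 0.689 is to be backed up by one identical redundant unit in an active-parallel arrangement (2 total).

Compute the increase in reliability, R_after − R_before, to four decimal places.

0.2143

R_before = 0.689
R_after = 1 − (1 − 0.689)^2 = 0.9033
ΔR = 0.9033 − 0.689 = 0.2143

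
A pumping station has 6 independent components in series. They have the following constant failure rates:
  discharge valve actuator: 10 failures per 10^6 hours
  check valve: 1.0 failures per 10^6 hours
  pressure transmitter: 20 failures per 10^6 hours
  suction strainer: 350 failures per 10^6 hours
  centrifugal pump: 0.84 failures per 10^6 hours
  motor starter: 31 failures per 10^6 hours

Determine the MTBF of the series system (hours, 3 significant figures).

2420

Series of exponential components: λ_sys = Σ λ_i
λ_sys = 0.000010 + 0.0000010 + 0.000020 + 0.00035 + 0.00000084 + 0.000031 = 4.1284e-04 /h
MTBF = 1 / λ_sys = 2420 h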